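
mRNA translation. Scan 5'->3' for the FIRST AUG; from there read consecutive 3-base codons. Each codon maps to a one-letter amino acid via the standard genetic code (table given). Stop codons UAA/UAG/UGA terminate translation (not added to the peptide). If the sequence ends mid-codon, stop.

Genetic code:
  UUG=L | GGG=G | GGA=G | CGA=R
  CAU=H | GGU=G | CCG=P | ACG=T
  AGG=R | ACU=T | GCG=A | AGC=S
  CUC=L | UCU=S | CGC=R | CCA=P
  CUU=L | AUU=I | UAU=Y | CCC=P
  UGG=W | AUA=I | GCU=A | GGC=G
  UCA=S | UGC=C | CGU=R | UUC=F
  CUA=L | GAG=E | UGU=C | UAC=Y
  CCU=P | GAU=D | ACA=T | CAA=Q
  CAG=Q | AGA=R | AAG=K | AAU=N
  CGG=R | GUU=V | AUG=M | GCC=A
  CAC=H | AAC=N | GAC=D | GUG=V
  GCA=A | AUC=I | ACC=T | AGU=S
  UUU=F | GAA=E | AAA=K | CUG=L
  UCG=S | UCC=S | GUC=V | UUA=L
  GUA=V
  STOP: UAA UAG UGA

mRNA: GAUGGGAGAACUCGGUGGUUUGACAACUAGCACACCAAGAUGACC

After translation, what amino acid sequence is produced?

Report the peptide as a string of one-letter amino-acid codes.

start AUG at pos 1
pos 1: AUG -> M; peptide=M
pos 4: GGA -> G; peptide=MG
pos 7: GAA -> E; peptide=MGE
pos 10: CUC -> L; peptide=MGEL
pos 13: GGU -> G; peptide=MGELG
pos 16: GGU -> G; peptide=MGELGG
pos 19: UUG -> L; peptide=MGELGGL
pos 22: ACA -> T; peptide=MGELGGLT
pos 25: ACU -> T; peptide=MGELGGLTT
pos 28: AGC -> S; peptide=MGELGGLTTS
pos 31: ACA -> T; peptide=MGELGGLTTST
pos 34: CCA -> P; peptide=MGELGGLTTSTP
pos 37: AGA -> R; peptide=MGELGGLTTSTPR
pos 40: UGA -> STOP

Answer: MGELGGLTTSTPR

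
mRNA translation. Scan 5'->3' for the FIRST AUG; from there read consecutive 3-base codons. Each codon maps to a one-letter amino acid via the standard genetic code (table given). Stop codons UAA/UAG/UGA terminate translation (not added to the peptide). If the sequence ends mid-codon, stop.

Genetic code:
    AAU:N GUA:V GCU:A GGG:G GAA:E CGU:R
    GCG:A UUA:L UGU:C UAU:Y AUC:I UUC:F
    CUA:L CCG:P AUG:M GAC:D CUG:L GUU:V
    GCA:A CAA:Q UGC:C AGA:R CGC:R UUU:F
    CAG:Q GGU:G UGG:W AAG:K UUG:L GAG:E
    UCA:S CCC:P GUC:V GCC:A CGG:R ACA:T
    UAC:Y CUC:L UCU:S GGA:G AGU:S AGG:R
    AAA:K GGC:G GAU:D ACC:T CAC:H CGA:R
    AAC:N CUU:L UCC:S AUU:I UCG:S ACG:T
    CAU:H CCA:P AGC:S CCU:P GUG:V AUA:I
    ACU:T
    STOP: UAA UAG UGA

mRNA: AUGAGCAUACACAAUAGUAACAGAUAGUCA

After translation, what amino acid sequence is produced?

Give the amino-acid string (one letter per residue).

Answer: MSIHNSNR

Derivation:
start AUG at pos 0
pos 0: AUG -> M; peptide=M
pos 3: AGC -> S; peptide=MS
pos 6: AUA -> I; peptide=MSI
pos 9: CAC -> H; peptide=MSIH
pos 12: AAU -> N; peptide=MSIHN
pos 15: AGU -> S; peptide=MSIHNS
pos 18: AAC -> N; peptide=MSIHNSN
pos 21: AGA -> R; peptide=MSIHNSNR
pos 24: UAG -> STOP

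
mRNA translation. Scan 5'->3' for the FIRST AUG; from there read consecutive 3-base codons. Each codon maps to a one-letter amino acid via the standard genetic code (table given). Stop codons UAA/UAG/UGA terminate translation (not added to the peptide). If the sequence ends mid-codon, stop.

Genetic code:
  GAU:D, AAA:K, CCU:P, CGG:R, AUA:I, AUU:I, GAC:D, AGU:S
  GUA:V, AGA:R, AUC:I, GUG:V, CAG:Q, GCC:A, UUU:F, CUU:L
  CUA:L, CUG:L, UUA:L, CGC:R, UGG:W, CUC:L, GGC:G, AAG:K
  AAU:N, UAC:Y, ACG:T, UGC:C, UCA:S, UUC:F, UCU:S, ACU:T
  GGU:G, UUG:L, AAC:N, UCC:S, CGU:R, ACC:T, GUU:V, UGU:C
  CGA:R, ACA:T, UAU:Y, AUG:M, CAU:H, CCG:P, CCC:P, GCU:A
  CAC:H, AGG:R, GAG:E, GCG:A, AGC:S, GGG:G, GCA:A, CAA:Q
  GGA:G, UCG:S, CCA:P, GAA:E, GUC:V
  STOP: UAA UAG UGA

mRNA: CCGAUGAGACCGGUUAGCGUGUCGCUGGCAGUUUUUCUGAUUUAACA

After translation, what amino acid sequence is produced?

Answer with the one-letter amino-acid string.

start AUG at pos 3
pos 3: AUG -> M; peptide=M
pos 6: AGA -> R; peptide=MR
pos 9: CCG -> P; peptide=MRP
pos 12: GUU -> V; peptide=MRPV
pos 15: AGC -> S; peptide=MRPVS
pos 18: GUG -> V; peptide=MRPVSV
pos 21: UCG -> S; peptide=MRPVSVS
pos 24: CUG -> L; peptide=MRPVSVSL
pos 27: GCA -> A; peptide=MRPVSVSLA
pos 30: GUU -> V; peptide=MRPVSVSLAV
pos 33: UUU -> F; peptide=MRPVSVSLAVF
pos 36: CUG -> L; peptide=MRPVSVSLAVFL
pos 39: AUU -> I; peptide=MRPVSVSLAVFLI
pos 42: UAA -> STOP

Answer: MRPVSVSLAVFLI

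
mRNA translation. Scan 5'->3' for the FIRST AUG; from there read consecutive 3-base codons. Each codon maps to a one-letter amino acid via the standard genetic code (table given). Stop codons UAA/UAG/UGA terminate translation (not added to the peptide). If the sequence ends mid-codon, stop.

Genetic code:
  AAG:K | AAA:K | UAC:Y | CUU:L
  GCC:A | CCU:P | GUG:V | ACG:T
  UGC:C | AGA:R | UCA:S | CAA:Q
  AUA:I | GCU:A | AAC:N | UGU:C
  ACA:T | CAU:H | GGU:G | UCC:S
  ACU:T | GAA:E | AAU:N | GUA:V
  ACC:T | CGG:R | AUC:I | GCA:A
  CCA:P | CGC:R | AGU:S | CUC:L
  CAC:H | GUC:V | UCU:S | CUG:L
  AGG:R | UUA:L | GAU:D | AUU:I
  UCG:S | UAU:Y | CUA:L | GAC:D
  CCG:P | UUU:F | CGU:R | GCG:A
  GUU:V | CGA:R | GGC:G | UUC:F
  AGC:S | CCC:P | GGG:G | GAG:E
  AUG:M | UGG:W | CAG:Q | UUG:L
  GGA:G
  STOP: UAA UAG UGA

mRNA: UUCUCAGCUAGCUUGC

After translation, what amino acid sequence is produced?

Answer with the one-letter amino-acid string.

no AUG start codon found

Answer: (empty: no AUG start codon)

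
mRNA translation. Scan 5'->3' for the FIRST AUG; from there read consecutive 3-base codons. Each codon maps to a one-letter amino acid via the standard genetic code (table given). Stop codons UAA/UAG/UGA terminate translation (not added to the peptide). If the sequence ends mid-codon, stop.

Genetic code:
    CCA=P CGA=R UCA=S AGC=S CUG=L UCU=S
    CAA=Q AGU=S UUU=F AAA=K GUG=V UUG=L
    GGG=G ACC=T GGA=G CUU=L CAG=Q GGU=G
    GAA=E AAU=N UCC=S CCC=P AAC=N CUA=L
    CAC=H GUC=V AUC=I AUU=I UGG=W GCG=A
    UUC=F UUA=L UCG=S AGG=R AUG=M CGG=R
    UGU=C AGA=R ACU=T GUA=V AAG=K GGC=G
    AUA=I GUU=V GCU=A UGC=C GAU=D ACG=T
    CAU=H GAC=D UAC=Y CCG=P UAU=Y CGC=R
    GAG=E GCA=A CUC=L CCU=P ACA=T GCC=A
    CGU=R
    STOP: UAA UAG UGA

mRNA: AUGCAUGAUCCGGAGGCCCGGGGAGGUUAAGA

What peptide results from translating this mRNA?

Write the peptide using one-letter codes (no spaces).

Answer: MHDPEARGG

Derivation:
start AUG at pos 0
pos 0: AUG -> M; peptide=M
pos 3: CAU -> H; peptide=MH
pos 6: GAU -> D; peptide=MHD
pos 9: CCG -> P; peptide=MHDP
pos 12: GAG -> E; peptide=MHDPE
pos 15: GCC -> A; peptide=MHDPEA
pos 18: CGG -> R; peptide=MHDPEAR
pos 21: GGA -> G; peptide=MHDPEARG
pos 24: GGU -> G; peptide=MHDPEARGG
pos 27: UAA -> STOP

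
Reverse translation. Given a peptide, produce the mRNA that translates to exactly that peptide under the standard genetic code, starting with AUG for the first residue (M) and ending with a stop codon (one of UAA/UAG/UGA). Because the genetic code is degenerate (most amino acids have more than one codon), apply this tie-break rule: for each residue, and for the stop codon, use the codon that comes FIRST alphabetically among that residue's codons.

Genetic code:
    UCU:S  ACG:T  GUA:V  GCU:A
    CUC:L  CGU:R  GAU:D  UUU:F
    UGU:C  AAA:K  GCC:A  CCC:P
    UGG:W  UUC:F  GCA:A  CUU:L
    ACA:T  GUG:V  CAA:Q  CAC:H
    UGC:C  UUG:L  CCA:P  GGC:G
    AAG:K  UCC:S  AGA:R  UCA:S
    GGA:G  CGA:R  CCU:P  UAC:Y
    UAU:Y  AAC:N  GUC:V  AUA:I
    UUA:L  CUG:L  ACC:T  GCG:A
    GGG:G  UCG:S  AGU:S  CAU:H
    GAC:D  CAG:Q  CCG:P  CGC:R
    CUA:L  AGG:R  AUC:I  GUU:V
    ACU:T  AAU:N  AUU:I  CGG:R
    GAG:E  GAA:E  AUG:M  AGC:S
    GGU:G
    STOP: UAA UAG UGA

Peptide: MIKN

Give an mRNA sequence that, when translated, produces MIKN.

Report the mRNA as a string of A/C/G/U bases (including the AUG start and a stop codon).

residue 1: M -> AUG (start codon)
residue 2: I codons sorted = AUA,AUC,AUU -> pick first = AUA
residue 3: K codons sorted = AAA,AAG -> pick first = AAA
residue 4: N codons sorted = AAC,AAU -> pick first = AAC
terminator: stop codons sorted = UAA,UAG,UGA -> pick first = UAA

Answer: mRNA: AUGAUAAAAAACUAA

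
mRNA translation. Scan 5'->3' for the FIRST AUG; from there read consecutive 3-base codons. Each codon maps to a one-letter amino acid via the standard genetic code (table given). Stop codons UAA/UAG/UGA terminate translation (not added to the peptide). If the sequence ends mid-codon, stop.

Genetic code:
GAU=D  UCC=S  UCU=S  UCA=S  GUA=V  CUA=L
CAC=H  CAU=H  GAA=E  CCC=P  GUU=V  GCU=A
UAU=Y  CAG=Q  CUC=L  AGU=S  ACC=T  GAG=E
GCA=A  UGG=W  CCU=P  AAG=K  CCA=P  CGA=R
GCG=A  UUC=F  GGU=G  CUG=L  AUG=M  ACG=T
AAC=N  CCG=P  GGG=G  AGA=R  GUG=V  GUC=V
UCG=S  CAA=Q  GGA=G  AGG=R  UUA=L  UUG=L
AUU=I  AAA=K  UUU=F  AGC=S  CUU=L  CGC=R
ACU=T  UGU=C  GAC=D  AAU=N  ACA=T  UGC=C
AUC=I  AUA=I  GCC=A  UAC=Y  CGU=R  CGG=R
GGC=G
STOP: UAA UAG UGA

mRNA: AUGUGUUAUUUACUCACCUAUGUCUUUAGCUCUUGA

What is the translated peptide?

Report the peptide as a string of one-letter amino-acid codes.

Answer: MCYLLTYVFSS

Derivation:
start AUG at pos 0
pos 0: AUG -> M; peptide=M
pos 3: UGU -> C; peptide=MC
pos 6: UAU -> Y; peptide=MCY
pos 9: UUA -> L; peptide=MCYL
pos 12: CUC -> L; peptide=MCYLL
pos 15: ACC -> T; peptide=MCYLLT
pos 18: UAU -> Y; peptide=MCYLLTY
pos 21: GUC -> V; peptide=MCYLLTYV
pos 24: UUU -> F; peptide=MCYLLTYVF
pos 27: AGC -> S; peptide=MCYLLTYVFS
pos 30: UCU -> S; peptide=MCYLLTYVFSS
pos 33: UGA -> STOP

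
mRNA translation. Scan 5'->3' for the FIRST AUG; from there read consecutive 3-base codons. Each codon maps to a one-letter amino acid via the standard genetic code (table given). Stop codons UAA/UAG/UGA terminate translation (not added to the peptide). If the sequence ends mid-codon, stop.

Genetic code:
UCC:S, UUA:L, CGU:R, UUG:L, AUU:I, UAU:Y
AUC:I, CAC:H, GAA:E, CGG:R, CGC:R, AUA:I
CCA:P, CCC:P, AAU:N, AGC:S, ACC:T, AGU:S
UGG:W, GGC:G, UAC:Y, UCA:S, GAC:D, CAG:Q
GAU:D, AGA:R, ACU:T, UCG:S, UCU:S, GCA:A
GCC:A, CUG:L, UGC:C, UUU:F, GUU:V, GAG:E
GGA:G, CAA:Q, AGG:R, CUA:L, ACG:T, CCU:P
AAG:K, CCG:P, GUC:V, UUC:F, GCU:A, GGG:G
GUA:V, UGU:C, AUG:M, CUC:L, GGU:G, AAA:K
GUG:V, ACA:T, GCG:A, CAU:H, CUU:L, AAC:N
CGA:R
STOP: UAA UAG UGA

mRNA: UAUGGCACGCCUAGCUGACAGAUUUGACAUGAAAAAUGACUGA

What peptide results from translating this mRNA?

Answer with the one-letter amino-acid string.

Answer: MARLADRFDMKND

Derivation:
start AUG at pos 1
pos 1: AUG -> M; peptide=M
pos 4: GCA -> A; peptide=MA
pos 7: CGC -> R; peptide=MAR
pos 10: CUA -> L; peptide=MARL
pos 13: GCU -> A; peptide=MARLA
pos 16: GAC -> D; peptide=MARLAD
pos 19: AGA -> R; peptide=MARLADR
pos 22: UUU -> F; peptide=MARLADRF
pos 25: GAC -> D; peptide=MARLADRFD
pos 28: AUG -> M; peptide=MARLADRFDM
pos 31: AAA -> K; peptide=MARLADRFDMK
pos 34: AAU -> N; peptide=MARLADRFDMKN
pos 37: GAC -> D; peptide=MARLADRFDMKND
pos 40: UGA -> STOP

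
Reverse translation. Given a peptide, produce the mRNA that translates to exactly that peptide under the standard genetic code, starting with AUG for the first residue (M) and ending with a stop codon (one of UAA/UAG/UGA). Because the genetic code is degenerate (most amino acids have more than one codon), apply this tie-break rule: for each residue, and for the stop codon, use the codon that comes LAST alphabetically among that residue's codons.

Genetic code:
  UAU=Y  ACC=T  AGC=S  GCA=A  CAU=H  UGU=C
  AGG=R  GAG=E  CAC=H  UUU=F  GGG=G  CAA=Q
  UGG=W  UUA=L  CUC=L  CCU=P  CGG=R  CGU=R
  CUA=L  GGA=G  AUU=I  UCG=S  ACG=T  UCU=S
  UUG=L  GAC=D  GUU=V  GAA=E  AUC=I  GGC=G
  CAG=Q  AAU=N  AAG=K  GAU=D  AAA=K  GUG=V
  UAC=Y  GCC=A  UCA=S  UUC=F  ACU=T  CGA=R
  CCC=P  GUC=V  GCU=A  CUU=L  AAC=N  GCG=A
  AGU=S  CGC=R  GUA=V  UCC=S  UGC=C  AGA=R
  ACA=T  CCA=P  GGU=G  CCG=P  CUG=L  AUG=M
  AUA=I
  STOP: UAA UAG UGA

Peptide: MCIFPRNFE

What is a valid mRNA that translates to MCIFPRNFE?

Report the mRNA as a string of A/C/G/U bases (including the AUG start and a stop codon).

Answer: mRNA: AUGUGUAUUUUUCCUCGUAAUUUUGAGUGA

Derivation:
residue 1: M -> AUG (start codon)
residue 2: C codons sorted = UGC,UGU -> pick last = UGU
residue 3: I codons sorted = AUA,AUC,AUU -> pick last = AUU
residue 4: F codons sorted = UUC,UUU -> pick last = UUU
residue 5: P codons sorted = CCA,CCC,CCG,CCU -> pick last = CCU
residue 6: R codons sorted = AGA,AGG,CGA,CGC,CGG,CGU -> pick last = CGU
residue 7: N codons sorted = AAC,AAU -> pick last = AAU
residue 8: F codons sorted = UUC,UUU -> pick last = UUU
residue 9: E codons sorted = GAA,GAG -> pick last = GAG
terminator: stop codons sorted = UAA,UAG,UGA -> pick last = UGA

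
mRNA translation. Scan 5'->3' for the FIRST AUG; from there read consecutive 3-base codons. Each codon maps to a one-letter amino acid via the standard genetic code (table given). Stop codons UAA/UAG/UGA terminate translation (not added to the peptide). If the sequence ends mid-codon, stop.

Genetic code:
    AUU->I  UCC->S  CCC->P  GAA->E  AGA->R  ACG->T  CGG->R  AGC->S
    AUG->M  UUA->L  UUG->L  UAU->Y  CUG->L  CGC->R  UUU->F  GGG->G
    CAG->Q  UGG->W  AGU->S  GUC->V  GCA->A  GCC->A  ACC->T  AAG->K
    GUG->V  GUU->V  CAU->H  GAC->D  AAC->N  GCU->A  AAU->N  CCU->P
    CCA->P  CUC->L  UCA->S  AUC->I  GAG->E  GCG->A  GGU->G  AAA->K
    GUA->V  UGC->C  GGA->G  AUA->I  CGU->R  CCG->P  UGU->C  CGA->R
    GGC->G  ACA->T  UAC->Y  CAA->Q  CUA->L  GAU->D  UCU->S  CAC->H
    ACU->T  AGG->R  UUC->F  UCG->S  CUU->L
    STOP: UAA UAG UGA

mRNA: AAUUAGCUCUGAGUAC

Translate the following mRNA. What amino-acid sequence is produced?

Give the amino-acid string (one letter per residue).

Answer: (empty: no AUG start codon)

Derivation:
no AUG start codon found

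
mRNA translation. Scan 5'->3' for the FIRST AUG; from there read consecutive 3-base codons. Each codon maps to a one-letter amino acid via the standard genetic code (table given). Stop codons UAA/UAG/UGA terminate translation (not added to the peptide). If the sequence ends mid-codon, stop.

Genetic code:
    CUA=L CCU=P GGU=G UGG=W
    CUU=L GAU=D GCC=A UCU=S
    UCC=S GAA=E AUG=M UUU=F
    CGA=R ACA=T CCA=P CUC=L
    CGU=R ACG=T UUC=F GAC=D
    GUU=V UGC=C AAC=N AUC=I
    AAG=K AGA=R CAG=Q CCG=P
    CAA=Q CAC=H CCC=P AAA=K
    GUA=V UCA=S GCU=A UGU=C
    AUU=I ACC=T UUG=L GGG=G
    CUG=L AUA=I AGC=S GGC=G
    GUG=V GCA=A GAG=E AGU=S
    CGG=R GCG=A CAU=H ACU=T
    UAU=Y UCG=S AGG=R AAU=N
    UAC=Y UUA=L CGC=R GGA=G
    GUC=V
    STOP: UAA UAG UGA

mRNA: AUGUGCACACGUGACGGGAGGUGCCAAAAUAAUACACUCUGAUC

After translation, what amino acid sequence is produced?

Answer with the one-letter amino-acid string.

Answer: MCTRDGRCQNNTL

Derivation:
start AUG at pos 0
pos 0: AUG -> M; peptide=M
pos 3: UGC -> C; peptide=MC
pos 6: ACA -> T; peptide=MCT
pos 9: CGU -> R; peptide=MCTR
pos 12: GAC -> D; peptide=MCTRD
pos 15: GGG -> G; peptide=MCTRDG
pos 18: AGG -> R; peptide=MCTRDGR
pos 21: UGC -> C; peptide=MCTRDGRC
pos 24: CAA -> Q; peptide=MCTRDGRCQ
pos 27: AAU -> N; peptide=MCTRDGRCQN
pos 30: AAU -> N; peptide=MCTRDGRCQNN
pos 33: ACA -> T; peptide=MCTRDGRCQNNT
pos 36: CUC -> L; peptide=MCTRDGRCQNNTL
pos 39: UGA -> STOP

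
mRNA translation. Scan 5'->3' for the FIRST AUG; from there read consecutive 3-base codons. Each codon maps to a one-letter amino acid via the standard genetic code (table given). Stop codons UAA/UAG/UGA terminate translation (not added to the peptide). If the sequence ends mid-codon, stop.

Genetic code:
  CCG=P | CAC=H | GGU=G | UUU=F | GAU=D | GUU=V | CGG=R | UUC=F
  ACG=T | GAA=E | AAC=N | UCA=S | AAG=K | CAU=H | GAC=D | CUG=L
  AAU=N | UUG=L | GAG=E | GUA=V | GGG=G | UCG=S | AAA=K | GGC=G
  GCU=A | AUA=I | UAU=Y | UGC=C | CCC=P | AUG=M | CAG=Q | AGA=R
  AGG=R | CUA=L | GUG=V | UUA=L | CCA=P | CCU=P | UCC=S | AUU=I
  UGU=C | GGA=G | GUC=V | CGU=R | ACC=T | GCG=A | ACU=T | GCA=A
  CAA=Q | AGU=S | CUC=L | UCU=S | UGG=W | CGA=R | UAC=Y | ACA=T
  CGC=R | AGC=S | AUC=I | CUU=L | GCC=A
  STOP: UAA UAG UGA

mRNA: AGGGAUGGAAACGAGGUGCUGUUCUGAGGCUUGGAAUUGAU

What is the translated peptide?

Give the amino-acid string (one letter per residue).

Answer: METRCCSEAWN

Derivation:
start AUG at pos 4
pos 4: AUG -> M; peptide=M
pos 7: GAA -> E; peptide=ME
pos 10: ACG -> T; peptide=MET
pos 13: AGG -> R; peptide=METR
pos 16: UGC -> C; peptide=METRC
pos 19: UGU -> C; peptide=METRCC
pos 22: UCU -> S; peptide=METRCCS
pos 25: GAG -> E; peptide=METRCCSE
pos 28: GCU -> A; peptide=METRCCSEA
pos 31: UGG -> W; peptide=METRCCSEAW
pos 34: AAU -> N; peptide=METRCCSEAWN
pos 37: UGA -> STOP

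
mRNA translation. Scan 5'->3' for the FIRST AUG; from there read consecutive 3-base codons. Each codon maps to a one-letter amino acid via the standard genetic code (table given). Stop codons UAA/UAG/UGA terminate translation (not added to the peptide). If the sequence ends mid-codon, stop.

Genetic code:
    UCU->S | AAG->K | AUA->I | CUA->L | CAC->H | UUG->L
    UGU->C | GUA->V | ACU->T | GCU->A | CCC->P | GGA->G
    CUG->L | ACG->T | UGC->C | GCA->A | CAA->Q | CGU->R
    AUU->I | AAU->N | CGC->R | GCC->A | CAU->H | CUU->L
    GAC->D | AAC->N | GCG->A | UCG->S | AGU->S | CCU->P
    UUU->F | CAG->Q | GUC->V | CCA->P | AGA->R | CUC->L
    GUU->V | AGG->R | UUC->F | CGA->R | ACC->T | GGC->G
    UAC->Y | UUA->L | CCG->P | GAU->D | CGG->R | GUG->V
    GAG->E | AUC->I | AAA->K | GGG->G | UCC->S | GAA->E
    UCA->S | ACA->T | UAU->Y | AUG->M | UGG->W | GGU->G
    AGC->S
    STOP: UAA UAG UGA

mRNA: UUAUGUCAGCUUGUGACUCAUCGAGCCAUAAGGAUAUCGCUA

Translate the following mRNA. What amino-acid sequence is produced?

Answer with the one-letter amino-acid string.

Answer: MSACDSSSHKDIA

Derivation:
start AUG at pos 2
pos 2: AUG -> M; peptide=M
pos 5: UCA -> S; peptide=MS
pos 8: GCU -> A; peptide=MSA
pos 11: UGU -> C; peptide=MSAC
pos 14: GAC -> D; peptide=MSACD
pos 17: UCA -> S; peptide=MSACDS
pos 20: UCG -> S; peptide=MSACDSS
pos 23: AGC -> S; peptide=MSACDSSS
pos 26: CAU -> H; peptide=MSACDSSSH
pos 29: AAG -> K; peptide=MSACDSSSHK
pos 32: GAU -> D; peptide=MSACDSSSHKD
pos 35: AUC -> I; peptide=MSACDSSSHKDI
pos 38: GCU -> A; peptide=MSACDSSSHKDIA
pos 41: only 1 nt remain (<3), stop (end of mRNA)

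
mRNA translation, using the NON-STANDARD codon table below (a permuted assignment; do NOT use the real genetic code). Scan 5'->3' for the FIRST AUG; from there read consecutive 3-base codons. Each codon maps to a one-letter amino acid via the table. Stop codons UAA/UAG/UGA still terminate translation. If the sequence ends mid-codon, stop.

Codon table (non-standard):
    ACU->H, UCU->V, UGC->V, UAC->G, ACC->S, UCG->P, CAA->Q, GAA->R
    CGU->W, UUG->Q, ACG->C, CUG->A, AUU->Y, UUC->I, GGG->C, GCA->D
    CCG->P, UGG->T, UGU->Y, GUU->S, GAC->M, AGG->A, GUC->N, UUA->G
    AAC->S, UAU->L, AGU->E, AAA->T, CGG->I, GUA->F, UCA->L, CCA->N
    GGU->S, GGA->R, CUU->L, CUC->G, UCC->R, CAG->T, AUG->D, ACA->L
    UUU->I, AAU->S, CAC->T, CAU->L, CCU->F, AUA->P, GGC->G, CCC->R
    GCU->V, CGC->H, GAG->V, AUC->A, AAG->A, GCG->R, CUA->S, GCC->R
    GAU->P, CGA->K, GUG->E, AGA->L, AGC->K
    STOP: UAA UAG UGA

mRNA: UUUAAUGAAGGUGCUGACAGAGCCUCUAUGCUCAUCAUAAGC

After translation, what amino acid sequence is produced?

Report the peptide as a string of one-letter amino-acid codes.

start AUG at pos 4
pos 4: AUG -> D; peptide=D
pos 7: AAG -> A; peptide=DA
pos 10: GUG -> E; peptide=DAE
pos 13: CUG -> A; peptide=DAEA
pos 16: ACA -> L; peptide=DAEAL
pos 19: GAG -> V; peptide=DAEALV
pos 22: CCU -> F; peptide=DAEALVF
pos 25: CUA -> S; peptide=DAEALVFS
pos 28: UGC -> V; peptide=DAEALVFSV
pos 31: UCA -> L; peptide=DAEALVFSVL
pos 34: UCA -> L; peptide=DAEALVFSVLL
pos 37: UAA -> STOP

Answer: DAEALVFSVLL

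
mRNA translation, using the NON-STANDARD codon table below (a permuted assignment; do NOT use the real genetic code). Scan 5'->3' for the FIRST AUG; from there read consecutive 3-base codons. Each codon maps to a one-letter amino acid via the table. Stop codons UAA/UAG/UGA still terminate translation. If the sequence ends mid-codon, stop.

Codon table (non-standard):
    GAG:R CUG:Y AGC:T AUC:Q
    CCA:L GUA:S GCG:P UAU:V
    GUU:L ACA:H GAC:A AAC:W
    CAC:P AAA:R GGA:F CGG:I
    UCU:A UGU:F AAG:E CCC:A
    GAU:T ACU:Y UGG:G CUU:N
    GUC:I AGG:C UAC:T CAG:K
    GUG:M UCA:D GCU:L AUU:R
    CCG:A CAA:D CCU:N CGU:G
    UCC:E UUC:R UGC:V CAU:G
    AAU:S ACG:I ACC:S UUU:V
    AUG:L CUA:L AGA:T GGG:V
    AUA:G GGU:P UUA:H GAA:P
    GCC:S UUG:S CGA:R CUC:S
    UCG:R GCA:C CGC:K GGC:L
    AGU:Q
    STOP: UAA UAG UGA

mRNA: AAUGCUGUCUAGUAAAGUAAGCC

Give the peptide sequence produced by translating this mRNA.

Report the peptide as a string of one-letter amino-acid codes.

Answer: LYAQRST

Derivation:
start AUG at pos 1
pos 1: AUG -> L; peptide=L
pos 4: CUG -> Y; peptide=LY
pos 7: UCU -> A; peptide=LYA
pos 10: AGU -> Q; peptide=LYAQ
pos 13: AAA -> R; peptide=LYAQR
pos 16: GUA -> S; peptide=LYAQRS
pos 19: AGC -> T; peptide=LYAQRST
pos 22: only 1 nt remain (<3), stop (end of mRNA)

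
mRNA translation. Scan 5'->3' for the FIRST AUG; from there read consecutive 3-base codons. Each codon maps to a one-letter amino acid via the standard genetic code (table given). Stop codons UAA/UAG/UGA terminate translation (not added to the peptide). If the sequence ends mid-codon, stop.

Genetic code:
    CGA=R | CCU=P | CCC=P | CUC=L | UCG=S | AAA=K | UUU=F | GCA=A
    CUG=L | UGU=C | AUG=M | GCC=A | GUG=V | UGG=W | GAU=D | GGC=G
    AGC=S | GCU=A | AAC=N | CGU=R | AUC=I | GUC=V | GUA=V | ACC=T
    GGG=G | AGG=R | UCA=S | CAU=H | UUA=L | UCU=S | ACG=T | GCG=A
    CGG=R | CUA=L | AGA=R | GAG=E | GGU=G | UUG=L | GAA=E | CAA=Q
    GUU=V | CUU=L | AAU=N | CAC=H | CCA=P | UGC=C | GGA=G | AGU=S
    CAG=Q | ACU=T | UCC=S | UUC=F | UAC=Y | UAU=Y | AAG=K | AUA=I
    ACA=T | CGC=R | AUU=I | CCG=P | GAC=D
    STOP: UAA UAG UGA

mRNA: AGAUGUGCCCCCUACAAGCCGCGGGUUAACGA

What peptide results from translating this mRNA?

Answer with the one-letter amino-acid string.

start AUG at pos 2
pos 2: AUG -> M; peptide=M
pos 5: UGC -> C; peptide=MC
pos 8: CCC -> P; peptide=MCP
pos 11: CUA -> L; peptide=MCPL
pos 14: CAA -> Q; peptide=MCPLQ
pos 17: GCC -> A; peptide=MCPLQA
pos 20: GCG -> A; peptide=MCPLQAA
pos 23: GGU -> G; peptide=MCPLQAAG
pos 26: UAA -> STOP

Answer: MCPLQAAG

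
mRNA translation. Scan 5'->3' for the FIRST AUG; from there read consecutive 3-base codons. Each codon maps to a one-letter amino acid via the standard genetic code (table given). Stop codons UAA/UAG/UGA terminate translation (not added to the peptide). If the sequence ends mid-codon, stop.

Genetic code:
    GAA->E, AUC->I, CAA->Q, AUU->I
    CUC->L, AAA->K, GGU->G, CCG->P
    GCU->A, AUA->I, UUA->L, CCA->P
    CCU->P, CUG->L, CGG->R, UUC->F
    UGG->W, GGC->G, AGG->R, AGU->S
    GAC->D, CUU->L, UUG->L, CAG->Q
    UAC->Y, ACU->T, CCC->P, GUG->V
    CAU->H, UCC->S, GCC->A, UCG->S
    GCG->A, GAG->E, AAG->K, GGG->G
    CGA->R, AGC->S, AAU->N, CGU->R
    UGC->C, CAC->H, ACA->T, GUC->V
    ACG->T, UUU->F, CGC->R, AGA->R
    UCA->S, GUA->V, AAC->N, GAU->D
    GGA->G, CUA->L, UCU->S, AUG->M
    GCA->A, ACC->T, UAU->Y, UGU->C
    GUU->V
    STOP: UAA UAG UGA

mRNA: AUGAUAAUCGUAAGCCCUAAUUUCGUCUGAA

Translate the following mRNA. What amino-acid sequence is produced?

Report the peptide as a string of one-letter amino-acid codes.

Answer: MIIVSPNFV

Derivation:
start AUG at pos 0
pos 0: AUG -> M; peptide=M
pos 3: AUA -> I; peptide=MI
pos 6: AUC -> I; peptide=MII
pos 9: GUA -> V; peptide=MIIV
pos 12: AGC -> S; peptide=MIIVS
pos 15: CCU -> P; peptide=MIIVSP
pos 18: AAU -> N; peptide=MIIVSPN
pos 21: UUC -> F; peptide=MIIVSPNF
pos 24: GUC -> V; peptide=MIIVSPNFV
pos 27: UGA -> STOP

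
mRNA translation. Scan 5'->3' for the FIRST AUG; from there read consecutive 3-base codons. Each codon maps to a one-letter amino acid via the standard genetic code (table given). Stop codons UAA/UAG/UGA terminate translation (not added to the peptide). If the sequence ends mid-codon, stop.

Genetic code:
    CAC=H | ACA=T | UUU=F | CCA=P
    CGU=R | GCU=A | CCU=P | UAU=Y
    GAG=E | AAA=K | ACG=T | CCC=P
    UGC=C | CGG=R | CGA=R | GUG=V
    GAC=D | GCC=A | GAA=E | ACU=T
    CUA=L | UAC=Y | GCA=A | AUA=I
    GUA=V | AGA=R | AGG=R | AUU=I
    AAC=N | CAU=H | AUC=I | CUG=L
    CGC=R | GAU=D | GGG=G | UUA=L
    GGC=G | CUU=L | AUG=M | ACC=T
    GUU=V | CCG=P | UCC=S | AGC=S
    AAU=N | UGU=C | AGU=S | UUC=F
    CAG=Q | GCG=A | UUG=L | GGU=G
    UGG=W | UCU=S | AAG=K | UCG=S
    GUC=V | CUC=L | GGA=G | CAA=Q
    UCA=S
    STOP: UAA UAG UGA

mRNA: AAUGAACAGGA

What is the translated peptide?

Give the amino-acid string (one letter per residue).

Answer: MNR

Derivation:
start AUG at pos 1
pos 1: AUG -> M; peptide=M
pos 4: AAC -> N; peptide=MN
pos 7: AGG -> R; peptide=MNR
pos 10: only 1 nt remain (<3), stop (end of mRNA)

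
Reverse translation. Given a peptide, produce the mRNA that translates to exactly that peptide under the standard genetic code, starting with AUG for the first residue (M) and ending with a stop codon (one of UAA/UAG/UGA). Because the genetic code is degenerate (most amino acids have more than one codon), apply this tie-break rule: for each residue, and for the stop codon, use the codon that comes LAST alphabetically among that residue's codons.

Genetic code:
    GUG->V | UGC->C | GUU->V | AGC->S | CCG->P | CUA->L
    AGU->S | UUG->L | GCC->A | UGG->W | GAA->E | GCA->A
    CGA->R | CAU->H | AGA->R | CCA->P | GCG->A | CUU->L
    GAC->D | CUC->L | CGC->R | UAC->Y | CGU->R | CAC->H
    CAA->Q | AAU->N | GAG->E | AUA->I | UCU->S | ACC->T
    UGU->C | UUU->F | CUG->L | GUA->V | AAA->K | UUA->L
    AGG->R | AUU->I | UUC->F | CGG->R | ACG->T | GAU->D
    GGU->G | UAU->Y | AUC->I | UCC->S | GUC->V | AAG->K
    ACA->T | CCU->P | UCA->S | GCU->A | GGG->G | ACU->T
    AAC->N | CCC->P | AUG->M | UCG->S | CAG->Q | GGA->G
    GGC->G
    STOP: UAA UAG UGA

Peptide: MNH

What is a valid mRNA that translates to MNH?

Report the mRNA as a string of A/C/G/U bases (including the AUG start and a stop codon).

Answer: mRNA: AUGAAUCAUUGA

Derivation:
residue 1: M -> AUG (start codon)
residue 2: N codons sorted = AAC,AAU -> pick last = AAU
residue 3: H codons sorted = CAC,CAU -> pick last = CAU
terminator: stop codons sorted = UAA,UAG,UGA -> pick last = UGA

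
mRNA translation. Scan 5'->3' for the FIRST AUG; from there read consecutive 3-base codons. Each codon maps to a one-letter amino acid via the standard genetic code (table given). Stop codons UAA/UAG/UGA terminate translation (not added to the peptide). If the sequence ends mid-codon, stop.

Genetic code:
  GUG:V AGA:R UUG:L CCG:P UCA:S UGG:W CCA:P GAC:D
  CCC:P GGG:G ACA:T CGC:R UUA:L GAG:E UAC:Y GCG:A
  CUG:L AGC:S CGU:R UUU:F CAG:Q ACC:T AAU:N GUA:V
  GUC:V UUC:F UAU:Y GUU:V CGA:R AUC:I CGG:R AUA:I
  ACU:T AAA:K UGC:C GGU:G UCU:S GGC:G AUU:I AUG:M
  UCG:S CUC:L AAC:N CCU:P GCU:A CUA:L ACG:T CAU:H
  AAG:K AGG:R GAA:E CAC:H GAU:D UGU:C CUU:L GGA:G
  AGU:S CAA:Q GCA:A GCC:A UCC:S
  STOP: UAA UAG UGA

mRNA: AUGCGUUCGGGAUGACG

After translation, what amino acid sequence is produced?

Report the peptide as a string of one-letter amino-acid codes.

start AUG at pos 0
pos 0: AUG -> M; peptide=M
pos 3: CGU -> R; peptide=MR
pos 6: UCG -> S; peptide=MRS
pos 9: GGA -> G; peptide=MRSG
pos 12: UGA -> STOP

Answer: MRSG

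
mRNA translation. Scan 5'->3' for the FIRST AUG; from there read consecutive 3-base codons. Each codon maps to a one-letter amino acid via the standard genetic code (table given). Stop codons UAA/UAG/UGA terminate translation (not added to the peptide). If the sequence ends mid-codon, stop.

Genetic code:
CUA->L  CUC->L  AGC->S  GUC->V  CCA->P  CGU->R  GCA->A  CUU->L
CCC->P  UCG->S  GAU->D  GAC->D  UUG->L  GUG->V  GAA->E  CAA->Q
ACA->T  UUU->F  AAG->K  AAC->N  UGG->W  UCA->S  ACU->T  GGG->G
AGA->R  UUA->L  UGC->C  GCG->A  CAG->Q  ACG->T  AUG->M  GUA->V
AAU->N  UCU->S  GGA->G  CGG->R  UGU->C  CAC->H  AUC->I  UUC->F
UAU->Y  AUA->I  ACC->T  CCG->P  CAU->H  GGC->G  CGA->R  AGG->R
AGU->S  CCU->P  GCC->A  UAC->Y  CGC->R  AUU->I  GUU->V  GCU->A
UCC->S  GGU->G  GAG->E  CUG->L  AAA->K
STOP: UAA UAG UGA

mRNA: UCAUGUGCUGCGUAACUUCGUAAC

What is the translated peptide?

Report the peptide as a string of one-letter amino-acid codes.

start AUG at pos 2
pos 2: AUG -> M; peptide=M
pos 5: UGC -> C; peptide=MC
pos 8: UGC -> C; peptide=MCC
pos 11: GUA -> V; peptide=MCCV
pos 14: ACU -> T; peptide=MCCVT
pos 17: UCG -> S; peptide=MCCVTS
pos 20: UAA -> STOP

Answer: MCCVTS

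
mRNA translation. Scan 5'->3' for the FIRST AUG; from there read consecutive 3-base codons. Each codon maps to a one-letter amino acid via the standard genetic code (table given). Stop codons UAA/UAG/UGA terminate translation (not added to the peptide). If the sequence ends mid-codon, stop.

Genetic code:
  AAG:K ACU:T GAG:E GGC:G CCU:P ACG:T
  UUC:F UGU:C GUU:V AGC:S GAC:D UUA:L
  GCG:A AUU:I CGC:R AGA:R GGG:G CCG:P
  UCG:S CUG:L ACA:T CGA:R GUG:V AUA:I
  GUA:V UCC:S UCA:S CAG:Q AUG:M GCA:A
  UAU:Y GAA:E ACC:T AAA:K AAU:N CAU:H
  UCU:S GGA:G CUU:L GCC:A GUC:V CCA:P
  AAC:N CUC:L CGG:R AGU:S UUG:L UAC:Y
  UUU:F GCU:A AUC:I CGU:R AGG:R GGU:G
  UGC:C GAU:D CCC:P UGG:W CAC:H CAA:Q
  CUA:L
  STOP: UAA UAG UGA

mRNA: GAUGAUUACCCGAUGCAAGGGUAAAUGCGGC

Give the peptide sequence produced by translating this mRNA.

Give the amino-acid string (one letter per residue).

start AUG at pos 1
pos 1: AUG -> M; peptide=M
pos 4: AUU -> I; peptide=MI
pos 7: ACC -> T; peptide=MIT
pos 10: CGA -> R; peptide=MITR
pos 13: UGC -> C; peptide=MITRC
pos 16: AAG -> K; peptide=MITRCK
pos 19: GGU -> G; peptide=MITRCKG
pos 22: AAA -> K; peptide=MITRCKGK
pos 25: UGC -> C; peptide=MITRCKGKC
pos 28: GGC -> G; peptide=MITRCKGKCG
pos 31: only 0 nt remain (<3), stop (end of mRNA)

Answer: MITRCKGKCG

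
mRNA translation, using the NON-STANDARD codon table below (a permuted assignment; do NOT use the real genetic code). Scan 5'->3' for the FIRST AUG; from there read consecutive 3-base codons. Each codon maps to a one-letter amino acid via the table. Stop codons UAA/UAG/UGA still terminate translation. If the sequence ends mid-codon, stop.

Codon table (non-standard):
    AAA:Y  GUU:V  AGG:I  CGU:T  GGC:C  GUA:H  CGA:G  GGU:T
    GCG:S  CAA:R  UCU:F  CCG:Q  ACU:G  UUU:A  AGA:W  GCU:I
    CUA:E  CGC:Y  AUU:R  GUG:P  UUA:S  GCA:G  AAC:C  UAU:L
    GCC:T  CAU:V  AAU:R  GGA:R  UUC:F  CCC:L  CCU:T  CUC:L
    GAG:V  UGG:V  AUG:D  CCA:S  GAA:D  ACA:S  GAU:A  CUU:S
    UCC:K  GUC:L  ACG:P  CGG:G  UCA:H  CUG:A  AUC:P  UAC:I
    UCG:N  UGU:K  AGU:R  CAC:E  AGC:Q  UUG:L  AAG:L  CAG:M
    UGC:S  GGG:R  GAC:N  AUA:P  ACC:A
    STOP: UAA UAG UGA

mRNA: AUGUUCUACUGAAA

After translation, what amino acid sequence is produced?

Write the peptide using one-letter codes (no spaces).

start AUG at pos 0
pos 0: AUG -> D; peptide=D
pos 3: UUC -> F; peptide=DF
pos 6: UAC -> I; peptide=DFI
pos 9: UGA -> STOP

Answer: DFI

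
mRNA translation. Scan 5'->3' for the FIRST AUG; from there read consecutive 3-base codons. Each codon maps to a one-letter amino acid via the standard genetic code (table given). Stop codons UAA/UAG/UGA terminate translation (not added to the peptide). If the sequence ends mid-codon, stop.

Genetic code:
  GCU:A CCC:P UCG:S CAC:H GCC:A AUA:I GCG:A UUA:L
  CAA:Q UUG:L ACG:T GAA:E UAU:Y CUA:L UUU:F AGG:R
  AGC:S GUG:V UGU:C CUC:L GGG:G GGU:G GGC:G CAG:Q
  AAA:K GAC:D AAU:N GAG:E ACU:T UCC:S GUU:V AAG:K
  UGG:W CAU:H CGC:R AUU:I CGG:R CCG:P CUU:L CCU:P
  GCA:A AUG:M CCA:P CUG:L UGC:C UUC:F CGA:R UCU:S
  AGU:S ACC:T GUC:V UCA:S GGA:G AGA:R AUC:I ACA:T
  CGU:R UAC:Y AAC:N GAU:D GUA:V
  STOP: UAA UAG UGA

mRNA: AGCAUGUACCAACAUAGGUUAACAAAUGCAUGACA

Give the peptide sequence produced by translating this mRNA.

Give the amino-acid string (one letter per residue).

Answer: MYQHRLTNA

Derivation:
start AUG at pos 3
pos 3: AUG -> M; peptide=M
pos 6: UAC -> Y; peptide=MY
pos 9: CAA -> Q; peptide=MYQ
pos 12: CAU -> H; peptide=MYQH
pos 15: AGG -> R; peptide=MYQHR
pos 18: UUA -> L; peptide=MYQHRL
pos 21: ACA -> T; peptide=MYQHRLT
pos 24: AAU -> N; peptide=MYQHRLTN
pos 27: GCA -> A; peptide=MYQHRLTNA
pos 30: UGA -> STOP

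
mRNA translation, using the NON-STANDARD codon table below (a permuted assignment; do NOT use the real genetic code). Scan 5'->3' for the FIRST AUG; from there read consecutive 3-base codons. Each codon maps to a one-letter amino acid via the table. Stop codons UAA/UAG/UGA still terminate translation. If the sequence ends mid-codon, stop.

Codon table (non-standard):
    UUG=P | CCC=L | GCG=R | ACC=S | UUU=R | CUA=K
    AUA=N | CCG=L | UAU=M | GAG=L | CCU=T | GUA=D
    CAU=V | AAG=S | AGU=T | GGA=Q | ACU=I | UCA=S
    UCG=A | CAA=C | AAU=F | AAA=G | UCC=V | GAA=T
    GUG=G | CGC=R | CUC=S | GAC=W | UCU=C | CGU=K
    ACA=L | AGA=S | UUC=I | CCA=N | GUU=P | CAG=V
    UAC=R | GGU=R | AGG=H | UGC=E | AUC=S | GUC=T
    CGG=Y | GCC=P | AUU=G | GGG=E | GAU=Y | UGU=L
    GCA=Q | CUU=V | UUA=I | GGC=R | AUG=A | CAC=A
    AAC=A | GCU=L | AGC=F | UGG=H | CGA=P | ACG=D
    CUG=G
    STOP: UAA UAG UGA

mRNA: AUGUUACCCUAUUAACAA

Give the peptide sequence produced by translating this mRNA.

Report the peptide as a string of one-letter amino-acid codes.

Answer: AILM

Derivation:
start AUG at pos 0
pos 0: AUG -> A; peptide=A
pos 3: UUA -> I; peptide=AI
pos 6: CCC -> L; peptide=AIL
pos 9: UAU -> M; peptide=AILM
pos 12: UAA -> STOP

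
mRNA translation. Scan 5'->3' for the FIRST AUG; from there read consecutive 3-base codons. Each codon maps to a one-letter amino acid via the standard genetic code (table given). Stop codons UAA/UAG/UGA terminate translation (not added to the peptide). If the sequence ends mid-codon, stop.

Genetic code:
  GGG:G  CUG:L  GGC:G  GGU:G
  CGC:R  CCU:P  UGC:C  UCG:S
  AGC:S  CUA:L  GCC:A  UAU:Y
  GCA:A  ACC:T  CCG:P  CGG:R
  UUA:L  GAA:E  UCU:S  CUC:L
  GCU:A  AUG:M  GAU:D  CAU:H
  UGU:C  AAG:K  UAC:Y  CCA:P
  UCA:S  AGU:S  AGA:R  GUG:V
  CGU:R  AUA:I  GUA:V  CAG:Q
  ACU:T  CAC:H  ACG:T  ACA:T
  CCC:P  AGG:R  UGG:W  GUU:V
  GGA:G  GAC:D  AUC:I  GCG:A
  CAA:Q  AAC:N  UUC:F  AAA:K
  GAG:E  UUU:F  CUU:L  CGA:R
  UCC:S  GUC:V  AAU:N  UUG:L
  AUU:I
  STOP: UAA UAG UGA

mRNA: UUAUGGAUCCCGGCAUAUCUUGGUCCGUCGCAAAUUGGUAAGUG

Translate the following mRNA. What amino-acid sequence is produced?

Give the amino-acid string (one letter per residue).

Answer: MDPGISWSVANW

Derivation:
start AUG at pos 2
pos 2: AUG -> M; peptide=M
pos 5: GAU -> D; peptide=MD
pos 8: CCC -> P; peptide=MDP
pos 11: GGC -> G; peptide=MDPG
pos 14: AUA -> I; peptide=MDPGI
pos 17: UCU -> S; peptide=MDPGIS
pos 20: UGG -> W; peptide=MDPGISW
pos 23: UCC -> S; peptide=MDPGISWS
pos 26: GUC -> V; peptide=MDPGISWSV
pos 29: GCA -> A; peptide=MDPGISWSVA
pos 32: AAU -> N; peptide=MDPGISWSVAN
pos 35: UGG -> W; peptide=MDPGISWSVANW
pos 38: UAA -> STOP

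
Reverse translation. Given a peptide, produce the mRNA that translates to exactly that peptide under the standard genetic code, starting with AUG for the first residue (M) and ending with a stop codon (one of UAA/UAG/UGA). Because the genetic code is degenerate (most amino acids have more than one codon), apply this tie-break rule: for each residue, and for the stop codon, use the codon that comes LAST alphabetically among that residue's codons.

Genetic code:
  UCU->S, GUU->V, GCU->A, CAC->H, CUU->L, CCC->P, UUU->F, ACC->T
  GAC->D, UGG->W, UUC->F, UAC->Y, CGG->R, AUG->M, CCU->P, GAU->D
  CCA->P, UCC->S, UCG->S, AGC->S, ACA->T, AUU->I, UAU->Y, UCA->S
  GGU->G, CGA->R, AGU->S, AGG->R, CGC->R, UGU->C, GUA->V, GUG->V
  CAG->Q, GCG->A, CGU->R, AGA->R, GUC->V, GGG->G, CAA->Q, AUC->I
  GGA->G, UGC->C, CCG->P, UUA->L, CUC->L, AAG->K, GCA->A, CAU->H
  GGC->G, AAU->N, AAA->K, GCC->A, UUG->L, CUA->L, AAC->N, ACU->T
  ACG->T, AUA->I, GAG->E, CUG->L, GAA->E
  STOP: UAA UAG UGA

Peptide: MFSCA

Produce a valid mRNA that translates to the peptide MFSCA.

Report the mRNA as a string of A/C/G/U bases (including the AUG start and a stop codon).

residue 1: M -> AUG (start codon)
residue 2: F codons sorted = UUC,UUU -> pick last = UUU
residue 3: S codons sorted = AGC,AGU,UCA,UCC,UCG,UCU -> pick last = UCU
residue 4: C codons sorted = UGC,UGU -> pick last = UGU
residue 5: A codons sorted = GCA,GCC,GCG,GCU -> pick last = GCU
terminator: stop codons sorted = UAA,UAG,UGA -> pick last = UGA

Answer: mRNA: AUGUUUUCUUGUGCUUGA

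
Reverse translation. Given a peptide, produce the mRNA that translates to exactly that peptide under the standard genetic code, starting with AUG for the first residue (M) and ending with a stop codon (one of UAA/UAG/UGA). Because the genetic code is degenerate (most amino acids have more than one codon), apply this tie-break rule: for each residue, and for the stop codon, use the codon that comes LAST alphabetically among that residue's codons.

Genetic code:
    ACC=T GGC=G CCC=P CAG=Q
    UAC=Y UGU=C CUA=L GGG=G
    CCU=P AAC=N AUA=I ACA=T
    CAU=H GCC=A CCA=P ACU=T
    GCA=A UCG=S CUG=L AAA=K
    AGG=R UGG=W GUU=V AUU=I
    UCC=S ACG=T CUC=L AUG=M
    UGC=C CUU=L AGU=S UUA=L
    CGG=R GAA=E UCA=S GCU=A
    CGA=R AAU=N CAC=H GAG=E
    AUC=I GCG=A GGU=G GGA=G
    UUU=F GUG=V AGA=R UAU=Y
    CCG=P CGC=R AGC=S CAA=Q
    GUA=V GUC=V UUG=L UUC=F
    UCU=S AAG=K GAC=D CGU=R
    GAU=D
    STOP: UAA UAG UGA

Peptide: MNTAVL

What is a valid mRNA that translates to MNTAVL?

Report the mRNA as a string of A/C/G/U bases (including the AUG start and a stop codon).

Answer: mRNA: AUGAAUACUGCUGUUUUGUGA

Derivation:
residue 1: M -> AUG (start codon)
residue 2: N codons sorted = AAC,AAU -> pick last = AAU
residue 3: T codons sorted = ACA,ACC,ACG,ACU -> pick last = ACU
residue 4: A codons sorted = GCA,GCC,GCG,GCU -> pick last = GCU
residue 5: V codons sorted = GUA,GUC,GUG,GUU -> pick last = GUU
residue 6: L codons sorted = CUA,CUC,CUG,CUU,UUA,UUG -> pick last = UUG
terminator: stop codons sorted = UAA,UAG,UGA -> pick last = UGA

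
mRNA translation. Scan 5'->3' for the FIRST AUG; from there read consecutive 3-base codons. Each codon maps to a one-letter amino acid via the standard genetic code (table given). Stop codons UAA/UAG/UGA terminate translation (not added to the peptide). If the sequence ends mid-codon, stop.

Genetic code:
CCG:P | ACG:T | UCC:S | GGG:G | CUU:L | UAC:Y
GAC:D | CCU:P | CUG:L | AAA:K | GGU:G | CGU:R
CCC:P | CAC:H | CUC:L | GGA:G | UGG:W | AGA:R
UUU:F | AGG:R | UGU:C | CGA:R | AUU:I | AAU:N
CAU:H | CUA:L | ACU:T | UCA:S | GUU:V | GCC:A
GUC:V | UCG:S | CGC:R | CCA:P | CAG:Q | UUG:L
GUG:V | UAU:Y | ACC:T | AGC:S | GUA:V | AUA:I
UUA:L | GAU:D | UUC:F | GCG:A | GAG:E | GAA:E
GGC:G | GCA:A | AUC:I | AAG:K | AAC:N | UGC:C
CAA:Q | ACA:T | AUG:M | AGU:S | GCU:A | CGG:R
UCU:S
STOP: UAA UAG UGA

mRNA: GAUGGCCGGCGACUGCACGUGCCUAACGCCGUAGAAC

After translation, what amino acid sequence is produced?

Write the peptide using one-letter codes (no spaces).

start AUG at pos 1
pos 1: AUG -> M; peptide=M
pos 4: GCC -> A; peptide=MA
pos 7: GGC -> G; peptide=MAG
pos 10: GAC -> D; peptide=MAGD
pos 13: UGC -> C; peptide=MAGDC
pos 16: ACG -> T; peptide=MAGDCT
pos 19: UGC -> C; peptide=MAGDCTC
pos 22: CUA -> L; peptide=MAGDCTCL
pos 25: ACG -> T; peptide=MAGDCTCLT
pos 28: CCG -> P; peptide=MAGDCTCLTP
pos 31: UAG -> STOP

Answer: MAGDCTCLTP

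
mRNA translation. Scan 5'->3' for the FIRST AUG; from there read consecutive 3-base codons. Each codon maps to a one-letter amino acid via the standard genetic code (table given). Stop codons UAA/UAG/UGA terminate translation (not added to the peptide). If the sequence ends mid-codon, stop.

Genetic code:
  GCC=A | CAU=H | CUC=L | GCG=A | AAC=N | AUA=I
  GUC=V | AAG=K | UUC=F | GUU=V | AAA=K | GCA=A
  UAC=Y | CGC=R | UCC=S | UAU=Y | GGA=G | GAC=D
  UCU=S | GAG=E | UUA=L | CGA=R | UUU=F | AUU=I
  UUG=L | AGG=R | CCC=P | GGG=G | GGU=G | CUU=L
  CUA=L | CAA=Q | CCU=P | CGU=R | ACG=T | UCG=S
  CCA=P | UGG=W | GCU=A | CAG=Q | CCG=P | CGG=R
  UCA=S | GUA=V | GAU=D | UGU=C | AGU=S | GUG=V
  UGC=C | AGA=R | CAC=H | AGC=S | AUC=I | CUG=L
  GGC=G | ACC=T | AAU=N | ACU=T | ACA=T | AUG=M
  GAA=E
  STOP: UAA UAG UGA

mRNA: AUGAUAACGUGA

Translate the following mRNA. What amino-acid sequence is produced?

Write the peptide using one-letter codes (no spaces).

start AUG at pos 0
pos 0: AUG -> M; peptide=M
pos 3: AUA -> I; peptide=MI
pos 6: ACG -> T; peptide=MIT
pos 9: UGA -> STOP

Answer: MIT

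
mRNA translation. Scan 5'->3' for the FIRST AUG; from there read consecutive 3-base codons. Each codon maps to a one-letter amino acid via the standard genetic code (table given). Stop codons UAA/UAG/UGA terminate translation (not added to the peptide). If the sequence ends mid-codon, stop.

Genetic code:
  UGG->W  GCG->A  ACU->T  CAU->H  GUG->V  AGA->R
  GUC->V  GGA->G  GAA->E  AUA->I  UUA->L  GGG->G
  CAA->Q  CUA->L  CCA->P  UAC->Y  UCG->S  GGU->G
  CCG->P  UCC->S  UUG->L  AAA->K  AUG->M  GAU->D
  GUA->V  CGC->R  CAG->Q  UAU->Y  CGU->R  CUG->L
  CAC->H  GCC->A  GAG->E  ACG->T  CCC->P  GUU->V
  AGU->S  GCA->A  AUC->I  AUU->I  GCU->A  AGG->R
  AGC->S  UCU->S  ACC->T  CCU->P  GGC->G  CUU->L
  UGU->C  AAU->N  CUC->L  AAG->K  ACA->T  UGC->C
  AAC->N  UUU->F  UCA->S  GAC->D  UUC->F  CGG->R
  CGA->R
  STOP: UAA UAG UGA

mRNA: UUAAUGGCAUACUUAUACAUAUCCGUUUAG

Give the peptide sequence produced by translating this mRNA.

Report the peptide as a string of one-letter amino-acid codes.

Answer: MAYLYISV

Derivation:
start AUG at pos 3
pos 3: AUG -> M; peptide=M
pos 6: GCA -> A; peptide=MA
pos 9: UAC -> Y; peptide=MAY
pos 12: UUA -> L; peptide=MAYL
pos 15: UAC -> Y; peptide=MAYLY
pos 18: AUA -> I; peptide=MAYLYI
pos 21: UCC -> S; peptide=MAYLYIS
pos 24: GUU -> V; peptide=MAYLYISV
pos 27: UAG -> STOP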